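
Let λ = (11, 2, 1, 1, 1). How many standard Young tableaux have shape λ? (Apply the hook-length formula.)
# SYT of shape (11, 2, 1, 1, 1) = 11648

Hook-length formula: f^λ = n! / Π hook(c), product over all cells c of the Young diagram. For λ = (11, 2, 1, 1, 1), n = 16 boxes. Hook lengths by row (left-to-right, top-to-bottom): [15, 11, 9, 8, 7, 6, 5, 4, 3, 2, 1]; [5, 1]; [3]; [2]; [1]. Product of hooks = 1796256000. So f^λ = 16! / 1796256000 = 20922789888000 / 1796256000 = 11648.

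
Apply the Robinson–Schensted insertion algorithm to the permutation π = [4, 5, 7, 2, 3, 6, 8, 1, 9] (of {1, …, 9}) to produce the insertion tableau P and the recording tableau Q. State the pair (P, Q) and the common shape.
P = [1, 3, 6, 8, 9] / [2, 5, 7] / [4];  Q = [1, 2, 3, 7, 9] / [4, 5, 6] / [8];  common shape = (5, 3, 1)

Row-insert the values π_1, π_2, … into P one at a time, bumping the leftmost entry strictly greater than the inserted value down to the next row. The recording tableau Q records, in position (i, j), the step at which that cell was added to P.
  Insert 4 (step 1): P = [4];  Q = [1]
  Insert 5 (step 2): P = [4, 5];  Q = [1, 2]
  Insert 7 (step 3): P = [4, 5, 7];  Q = [1, 2, 3]
  Insert 2 (step 4): P = [2, 5, 7] / [4];  Q = [1, 2, 3] / [4]
  Insert 3 (step 5): P = [2, 3, 7] / [4, 5];  Q = [1, 2, 3] / [4, 5]
  Insert 6 (step 6): P = [2, 3, 6] / [4, 5, 7];  Q = [1, 2, 3] / [4, 5, 6]
  Insert 8 (step 7): P = [2, 3, 6, 8] / [4, 5, 7];  Q = [1, 2, 3, 7] / [4, 5, 6]
  Insert 1 (step 8): P = [1, 3, 6, 8] / [2, 5, 7] / [4];  Q = [1, 2, 3, 7] / [4, 5, 6] / [8]
  Insert 9 (step 9): P = [1, 3, 6, 8, 9] / [2, 5, 7] / [4];  Q = [1, 2, 3, 7, 9] / [4, 5, 6] / [8]
Final shape: (5, 3, 1).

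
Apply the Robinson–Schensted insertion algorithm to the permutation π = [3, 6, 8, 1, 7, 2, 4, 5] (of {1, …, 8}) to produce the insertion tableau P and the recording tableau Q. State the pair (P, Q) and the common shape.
P = [1, 2, 4, 5] / [3, 6, 7] / [8];  Q = [1, 2, 3, 8] / [4, 5, 7] / [6];  common shape = (4, 3, 1)

Row-insert the values π_1, π_2, … into P one at a time, bumping the leftmost entry strictly greater than the inserted value down to the next row. The recording tableau Q records, in position (i, j), the step at which that cell was added to P.
  Insert 3 (step 1): P = [3];  Q = [1]
  Insert 6 (step 2): P = [3, 6];  Q = [1, 2]
  Insert 8 (step 3): P = [3, 6, 8];  Q = [1, 2, 3]
  Insert 1 (step 4): P = [1, 6, 8] / [3];  Q = [1, 2, 3] / [4]
  Insert 7 (step 5): P = [1, 6, 7] / [3, 8];  Q = [1, 2, 3] / [4, 5]
  Insert 2 (step 6): P = [1, 2, 7] / [3, 6] / [8];  Q = [1, 2, 3] / [4, 5] / [6]
  Insert 4 (step 7): P = [1, 2, 4] / [3, 6, 7] / [8];  Q = [1, 2, 3] / [4, 5, 7] / [6]
  Insert 5 (step 8): P = [1, 2, 4, 5] / [3, 6, 7] / [8];  Q = [1, 2, 3, 8] / [4, 5, 7] / [6]
Final shape: (4, 3, 1).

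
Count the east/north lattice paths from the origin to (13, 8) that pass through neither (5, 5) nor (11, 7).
Number of paths = 87606

Inclusion–exclusion. Total paths: C(21, 13) = 203490. Through P₁: C(10, 5)·C(11, 8) = 41580. Through P₂: C(18, 11)·C(3, 2) = 95472. Since P₁ is strictly southwest of P₂, a monotone path through both must visit P₁ then P₂; paths through both = C(10, 5)·C(8, 6)·C(3, 2) = 21168. Avoid both = 203490 − 41580 − 95472 + 21168 = 87606.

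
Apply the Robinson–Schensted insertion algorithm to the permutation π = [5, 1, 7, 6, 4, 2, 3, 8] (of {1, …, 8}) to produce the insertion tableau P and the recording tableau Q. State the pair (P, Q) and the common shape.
P = [1, 2, 3, 8] / [4, 6] / [5] / [7];  Q = [1, 3, 7, 8] / [2, 4] / [5] / [6];  common shape = (4, 2, 1, 1)

Row-insert the values π_1, π_2, … into P one at a time, bumping the leftmost entry strictly greater than the inserted value down to the next row. The recording tableau Q records, in position (i, j), the step at which that cell was added to P.
  Insert 5 (step 1): P = [5];  Q = [1]
  Insert 1 (step 2): P = [1] / [5];  Q = [1] / [2]
  Insert 7 (step 3): P = [1, 7] / [5];  Q = [1, 3] / [2]
  Insert 6 (step 4): P = [1, 6] / [5, 7];  Q = [1, 3] / [2, 4]
  Insert 4 (step 5): P = [1, 4] / [5, 6] / [7];  Q = [1, 3] / [2, 4] / [5]
  Insert 2 (step 6): P = [1, 2] / [4, 6] / [5] / [7];  Q = [1, 3] / [2, 4] / [5] / [6]
  Insert 3 (step 7): P = [1, 2, 3] / [4, 6] / [5] / [7];  Q = [1, 3, 7] / [2, 4] / [5] / [6]
  Insert 8 (step 8): P = [1, 2, 3, 8] / [4, 6] / [5] / [7];  Q = [1, 3, 7, 8] / [2, 4] / [5] / [6]
Final shape: (4, 2, 1, 1).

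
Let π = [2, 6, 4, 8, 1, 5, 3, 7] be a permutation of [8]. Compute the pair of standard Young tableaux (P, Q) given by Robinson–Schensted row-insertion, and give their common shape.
P = [1, 3, 5, 7] / [2, 4] / [6, 8];  Q = [1, 2, 4, 8] / [3, 6] / [5, 7];  common shape = (4, 2, 2)

Row-insert the values π_1, π_2, … into P one at a time, bumping the leftmost entry strictly greater than the inserted value down to the next row. The recording tableau Q records, in position (i, j), the step at which that cell was added to P.
  Insert 2 (step 1): P = [2];  Q = [1]
  Insert 6 (step 2): P = [2, 6];  Q = [1, 2]
  Insert 4 (step 3): P = [2, 4] / [6];  Q = [1, 2] / [3]
  Insert 8 (step 4): P = [2, 4, 8] / [6];  Q = [1, 2, 4] / [3]
  Insert 1 (step 5): P = [1, 4, 8] / [2] / [6];  Q = [1, 2, 4] / [3] / [5]
  Insert 5 (step 6): P = [1, 4, 5] / [2, 8] / [6];  Q = [1, 2, 4] / [3, 6] / [5]
  Insert 3 (step 7): P = [1, 3, 5] / [2, 4] / [6, 8];  Q = [1, 2, 4] / [3, 6] / [5, 7]
  Insert 7 (step 8): P = [1, 3, 5, 7] / [2, 4] / [6, 8];  Q = [1, 2, 4, 8] / [3, 6] / [5, 7]
Final shape: (4, 2, 2).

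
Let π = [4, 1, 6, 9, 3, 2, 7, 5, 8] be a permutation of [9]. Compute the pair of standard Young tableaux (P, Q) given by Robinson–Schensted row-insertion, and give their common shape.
P = [1, 2, 5, 8] / [3, 6, 7] / [4, 9];  Q = [1, 3, 4, 9] / [2, 5, 7] / [6, 8];  common shape = (4, 3, 2)

Row-insert the values π_1, π_2, … into P one at a time, bumping the leftmost entry strictly greater than the inserted value down to the next row. The recording tableau Q records, in position (i, j), the step at which that cell was added to P.
  Insert 4 (step 1): P = [4];  Q = [1]
  Insert 1 (step 2): P = [1] / [4];  Q = [1] / [2]
  Insert 6 (step 3): P = [1, 6] / [4];  Q = [1, 3] / [2]
  Insert 9 (step 4): P = [1, 6, 9] / [4];  Q = [1, 3, 4] / [2]
  Insert 3 (step 5): P = [1, 3, 9] / [4, 6];  Q = [1, 3, 4] / [2, 5]
  Insert 2 (step 6): P = [1, 2, 9] / [3, 6] / [4];  Q = [1, 3, 4] / [2, 5] / [6]
  Insert 7 (step 7): P = [1, 2, 7] / [3, 6, 9] / [4];  Q = [1, 3, 4] / [2, 5, 7] / [6]
  Insert 5 (step 8): P = [1, 2, 5] / [3, 6, 7] / [4, 9];  Q = [1, 3, 4] / [2, 5, 7] / [6, 8]
  Insert 8 (step 9): P = [1, 2, 5, 8] / [3, 6, 7] / [4, 9];  Q = [1, 3, 4, 9] / [2, 5, 7] / [6, 8]
Final shape: (4, 3, 2).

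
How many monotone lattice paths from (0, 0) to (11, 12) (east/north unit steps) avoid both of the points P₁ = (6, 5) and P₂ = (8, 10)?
Number of paths = 645614

Inclusion–exclusion. Total paths: C(23, 11) = 1352078. Through P₁: C(11, 6)·C(12, 5) = 365904. Through P₂: C(18, 8)·C(5, 3) = 437580. Since P₁ is strictly southwest of P₂, a monotone path through both must visit P₁ then P₂; paths through both = C(11, 6)·C(7, 2)·C(5, 3) = 97020. Avoid both = 1352078 − 365904 − 437580 + 97020 = 645614.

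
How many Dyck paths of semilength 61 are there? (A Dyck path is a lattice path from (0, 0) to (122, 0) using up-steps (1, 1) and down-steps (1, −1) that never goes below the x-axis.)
C_61 = 6182127958584855650487080847216336

These Dyck paths are counted by the Catalan number C_n = (1/(n + 1)) · C(2n, n). For n = 61: C_61 = (1/62) · C(122, 61) = 383291933432261050330199012527412832/62 = 6182127958584855650487080847216336.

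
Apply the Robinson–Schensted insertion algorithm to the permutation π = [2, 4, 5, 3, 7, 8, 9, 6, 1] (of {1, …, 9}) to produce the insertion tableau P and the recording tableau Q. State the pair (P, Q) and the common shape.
P = [1, 3, 5, 6, 8, 9] / [2, 7] / [4];  Q = [1, 2, 3, 5, 6, 7] / [4, 8] / [9];  common shape = (6, 2, 1)

Row-insert the values π_1, π_2, … into P one at a time, bumping the leftmost entry strictly greater than the inserted value down to the next row. The recording tableau Q records, in position (i, j), the step at which that cell was added to P.
  Insert 2 (step 1): P = [2];  Q = [1]
  Insert 4 (step 2): P = [2, 4];  Q = [1, 2]
  Insert 5 (step 3): P = [2, 4, 5];  Q = [1, 2, 3]
  Insert 3 (step 4): P = [2, 3, 5] / [4];  Q = [1, 2, 3] / [4]
  Insert 7 (step 5): P = [2, 3, 5, 7] / [4];  Q = [1, 2, 3, 5] / [4]
  Insert 8 (step 6): P = [2, 3, 5, 7, 8] / [4];  Q = [1, 2, 3, 5, 6] / [4]
  Insert 9 (step 7): P = [2, 3, 5, 7, 8, 9] / [4];  Q = [1, 2, 3, 5, 6, 7] / [4]
  Insert 6 (step 8): P = [2, 3, 5, 6, 8, 9] / [4, 7];  Q = [1, 2, 3, 5, 6, 7] / [4, 8]
  Insert 1 (step 9): P = [1, 3, 5, 6, 8, 9] / [2, 7] / [4];  Q = [1, 2, 3, 5, 6, 7] / [4, 8] / [9]
Final shape: (6, 2, 1).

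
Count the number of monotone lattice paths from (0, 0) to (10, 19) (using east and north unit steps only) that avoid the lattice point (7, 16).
Number of paths = 15126870

Total paths from (0, 0) to (10, 19): C(29, 10) = 20030010. Paths through (7, 16): (paths (0, 0) → (7, 16)) × (paths (7, 16) → (10, 19)) = C(23, 7) · C(6, 3) = 245157 · 20 = 4903140. Avoidance count = 20030010 − 4903140 = 15126870.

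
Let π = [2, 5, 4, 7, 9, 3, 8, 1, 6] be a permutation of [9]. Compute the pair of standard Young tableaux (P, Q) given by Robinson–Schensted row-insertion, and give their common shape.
P = [1, 3, 6, 8] / [2, 7] / [4, 9] / [5];  Q = [1, 2, 4, 5] / [3, 7] / [6, 9] / [8];  common shape = (4, 2, 2, 1)

Row-insert the values π_1, π_2, … into P one at a time, bumping the leftmost entry strictly greater than the inserted value down to the next row. The recording tableau Q records, in position (i, j), the step at which that cell was added to P.
  Insert 2 (step 1): P = [2];  Q = [1]
  Insert 5 (step 2): P = [2, 5];  Q = [1, 2]
  Insert 4 (step 3): P = [2, 4] / [5];  Q = [1, 2] / [3]
  Insert 7 (step 4): P = [2, 4, 7] / [5];  Q = [1, 2, 4] / [3]
  Insert 9 (step 5): P = [2, 4, 7, 9] / [5];  Q = [1, 2, 4, 5] / [3]
  Insert 3 (step 6): P = [2, 3, 7, 9] / [4] / [5];  Q = [1, 2, 4, 5] / [3] / [6]
  Insert 8 (step 7): P = [2, 3, 7, 8] / [4, 9] / [5];  Q = [1, 2, 4, 5] / [3, 7] / [6]
  Insert 1 (step 8): P = [1, 3, 7, 8] / [2, 9] / [4] / [5];  Q = [1, 2, 4, 5] / [3, 7] / [6] / [8]
  Insert 6 (step 9): P = [1, 3, 6, 8] / [2, 7] / [4, 9] / [5];  Q = [1, 2, 4, 5] / [3, 7] / [6, 9] / [8]
Final shape: (4, 2, 2, 1).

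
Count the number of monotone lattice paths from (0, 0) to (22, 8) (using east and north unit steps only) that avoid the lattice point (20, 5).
Number of paths = 5321625

Total paths from (0, 0) to (22, 8): C(30, 22) = 5852925. Paths through (20, 5): (paths (0, 0) → (20, 5)) × (paths (20, 5) → (22, 8)) = C(25, 20) · C(5, 2) = 53130 · 10 = 531300. Avoidance count = 5852925 − 531300 = 5321625.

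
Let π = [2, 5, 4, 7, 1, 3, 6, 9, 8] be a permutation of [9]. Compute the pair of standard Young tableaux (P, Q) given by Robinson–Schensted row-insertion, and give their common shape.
P = [1, 3, 6, 8] / [2, 4, 7, 9] / [5];  Q = [1, 2, 4, 8] / [3, 6, 7, 9] / [5];  common shape = (4, 4, 1)

Row-insert the values π_1, π_2, … into P one at a time, bumping the leftmost entry strictly greater than the inserted value down to the next row. The recording tableau Q records, in position (i, j), the step at which that cell was added to P.
  Insert 2 (step 1): P = [2];  Q = [1]
  Insert 5 (step 2): P = [2, 5];  Q = [1, 2]
  Insert 4 (step 3): P = [2, 4] / [5];  Q = [1, 2] / [3]
  Insert 7 (step 4): P = [2, 4, 7] / [5];  Q = [1, 2, 4] / [3]
  Insert 1 (step 5): P = [1, 4, 7] / [2] / [5];  Q = [1, 2, 4] / [3] / [5]
  Insert 3 (step 6): P = [1, 3, 7] / [2, 4] / [5];  Q = [1, 2, 4] / [3, 6] / [5]
  Insert 6 (step 7): P = [1, 3, 6] / [2, 4, 7] / [5];  Q = [1, 2, 4] / [3, 6, 7] / [5]
  Insert 9 (step 8): P = [1, 3, 6, 9] / [2, 4, 7] / [5];  Q = [1, 2, 4, 8] / [3, 6, 7] / [5]
  Insert 8 (step 9): P = [1, 3, 6, 8] / [2, 4, 7, 9] / [5];  Q = [1, 2, 4, 8] / [3, 6, 7, 9] / [5]
Final shape: (4, 4, 1).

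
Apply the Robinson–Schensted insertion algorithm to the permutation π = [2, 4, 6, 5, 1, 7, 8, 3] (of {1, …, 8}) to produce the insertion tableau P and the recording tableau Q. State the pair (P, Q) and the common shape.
P = [1, 3, 5, 7, 8] / [2, 4] / [6];  Q = [1, 2, 3, 6, 7] / [4, 8] / [5];  common shape = (5, 2, 1)

Row-insert the values π_1, π_2, … into P one at a time, bumping the leftmost entry strictly greater than the inserted value down to the next row. The recording tableau Q records, in position (i, j), the step at which that cell was added to P.
  Insert 2 (step 1): P = [2];  Q = [1]
  Insert 4 (step 2): P = [2, 4];  Q = [1, 2]
  Insert 6 (step 3): P = [2, 4, 6];  Q = [1, 2, 3]
  Insert 5 (step 4): P = [2, 4, 5] / [6];  Q = [1, 2, 3] / [4]
  Insert 1 (step 5): P = [1, 4, 5] / [2] / [6];  Q = [1, 2, 3] / [4] / [5]
  Insert 7 (step 6): P = [1, 4, 5, 7] / [2] / [6];  Q = [1, 2, 3, 6] / [4] / [5]
  Insert 8 (step 7): P = [1, 4, 5, 7, 8] / [2] / [6];  Q = [1, 2, 3, 6, 7] / [4] / [5]
  Insert 3 (step 8): P = [1, 3, 5, 7, 8] / [2, 4] / [6];  Q = [1, 2, 3, 6, 7] / [4, 8] / [5]
Final shape: (5, 2, 1).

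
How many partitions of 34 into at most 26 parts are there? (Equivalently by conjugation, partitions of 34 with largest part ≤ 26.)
p(34, parts ≤ 26) = 12265

Use the recurrence p(n, m) = p(n, m−1) + p(n−m, m): either the largest part is < m (count p(n, m−1)) or the largest part is exactly m (remove one copy of m, count p(n−m, m)). With p(0, ·) = 1 this gives p(34, parts ≤ 26) = 12265. (By conjugating Young diagrams, this also counts partitions of 34 into at most 26 parts.)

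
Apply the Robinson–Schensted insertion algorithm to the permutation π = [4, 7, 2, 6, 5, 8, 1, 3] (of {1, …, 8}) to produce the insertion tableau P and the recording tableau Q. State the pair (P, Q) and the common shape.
P = [1, 3, 8] / [2, 5] / [4, 6] / [7];  Q = [1, 2, 6] / [3, 4] / [5, 8] / [7];  common shape = (3, 2, 2, 1)

Row-insert the values π_1, π_2, … into P one at a time, bumping the leftmost entry strictly greater than the inserted value down to the next row. The recording tableau Q records, in position (i, j), the step at which that cell was added to P.
  Insert 4 (step 1): P = [4];  Q = [1]
  Insert 7 (step 2): P = [4, 7];  Q = [1, 2]
  Insert 2 (step 3): P = [2, 7] / [4];  Q = [1, 2] / [3]
  Insert 6 (step 4): P = [2, 6] / [4, 7];  Q = [1, 2] / [3, 4]
  Insert 5 (step 5): P = [2, 5] / [4, 6] / [7];  Q = [1, 2] / [3, 4] / [5]
  Insert 8 (step 6): P = [2, 5, 8] / [4, 6] / [7];  Q = [1, 2, 6] / [3, 4] / [5]
  Insert 1 (step 7): P = [1, 5, 8] / [2, 6] / [4] / [7];  Q = [1, 2, 6] / [3, 4] / [5] / [7]
  Insert 3 (step 8): P = [1, 3, 8] / [2, 5] / [4, 6] / [7];  Q = [1, 2, 6] / [3, 4] / [5, 8] / [7]
Final shape: (3, 2, 2, 1).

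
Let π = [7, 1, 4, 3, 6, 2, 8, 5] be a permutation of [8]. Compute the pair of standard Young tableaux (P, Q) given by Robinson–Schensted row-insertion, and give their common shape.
P = [1, 2, 5, 8] / [3, 6] / [4] / [7];  Q = [1, 3, 5, 7] / [2, 8] / [4] / [6];  common shape = (4, 2, 1, 1)

Row-insert the values π_1, π_2, … into P one at a time, bumping the leftmost entry strictly greater than the inserted value down to the next row. The recording tableau Q records, in position (i, j), the step at which that cell was added to P.
  Insert 7 (step 1): P = [7];  Q = [1]
  Insert 1 (step 2): P = [1] / [7];  Q = [1] / [2]
  Insert 4 (step 3): P = [1, 4] / [7];  Q = [1, 3] / [2]
  Insert 3 (step 4): P = [1, 3] / [4] / [7];  Q = [1, 3] / [2] / [4]
  Insert 6 (step 5): P = [1, 3, 6] / [4] / [7];  Q = [1, 3, 5] / [2] / [4]
  Insert 2 (step 6): P = [1, 2, 6] / [3] / [4] / [7];  Q = [1, 3, 5] / [2] / [4] / [6]
  Insert 8 (step 7): P = [1, 2, 6, 8] / [3] / [4] / [7];  Q = [1, 3, 5, 7] / [2] / [4] / [6]
  Insert 5 (step 8): P = [1, 2, 5, 8] / [3, 6] / [4] / [7];  Q = [1, 3, 5, 7] / [2, 8] / [4] / [6]
Final shape: (4, 2, 1, 1).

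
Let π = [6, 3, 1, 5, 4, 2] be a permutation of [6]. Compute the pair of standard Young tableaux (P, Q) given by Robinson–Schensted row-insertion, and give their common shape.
P = [1, 2] / [3, 4] / [5] / [6];  Q = [1, 4] / [2, 5] / [3] / [6];  common shape = (2, 2, 1, 1)

Row-insert the values π_1, π_2, … into P one at a time, bumping the leftmost entry strictly greater than the inserted value down to the next row. The recording tableau Q records, in position (i, j), the step at which that cell was added to P.
  Insert 6 (step 1): P = [6];  Q = [1]
  Insert 3 (step 2): P = [3] / [6];  Q = [1] / [2]
  Insert 1 (step 3): P = [1] / [3] / [6];  Q = [1] / [2] / [3]
  Insert 5 (step 4): P = [1, 5] / [3] / [6];  Q = [1, 4] / [2] / [3]
  Insert 4 (step 5): P = [1, 4] / [3, 5] / [6];  Q = [1, 4] / [2, 5] / [3]
  Insert 2 (step 6): P = [1, 2] / [3, 4] / [5] / [6];  Q = [1, 4] / [2, 5] / [3] / [6]
Final shape: (2, 2, 1, 1).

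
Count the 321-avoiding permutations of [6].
C_6 = 132

These 321-avoiding permutations are counted by the Catalan number C_n = (1/(n + 1)) · C(2n, n). For n = 6: C_6 = (1/7) · C(12, 6) = 924/7 = 132.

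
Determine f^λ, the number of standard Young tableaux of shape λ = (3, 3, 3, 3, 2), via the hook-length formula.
# SYT of shape (3, 3, 3, 3, 2) = 6006

Hook-length formula: f^λ = n! / Π hook(c), product over all cells c of the Young diagram. For λ = (3, 3, 3, 3, 2), n = 14 boxes. Hook lengths by row (left-to-right, top-to-bottom): [7, 6, 4]; [6, 5, 3]; [5, 4, 2]; [4, 3, 1]; [2, 1]. Product of hooks = 14515200. So f^λ = 14! / 14515200 = 87178291200 / 14515200 = 6006.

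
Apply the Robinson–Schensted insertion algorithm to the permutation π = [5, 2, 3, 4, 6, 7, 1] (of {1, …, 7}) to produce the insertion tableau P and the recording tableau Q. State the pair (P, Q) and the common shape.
P = [1, 3, 4, 6, 7] / [2] / [5];  Q = [1, 3, 4, 5, 6] / [2] / [7];  common shape = (5, 1, 1)

Row-insert the values π_1, π_2, … into P one at a time, bumping the leftmost entry strictly greater than the inserted value down to the next row. The recording tableau Q records, in position (i, j), the step at which that cell was added to P.
  Insert 5 (step 1): P = [5];  Q = [1]
  Insert 2 (step 2): P = [2] / [5];  Q = [1] / [2]
  Insert 3 (step 3): P = [2, 3] / [5];  Q = [1, 3] / [2]
  Insert 4 (step 4): P = [2, 3, 4] / [5];  Q = [1, 3, 4] / [2]
  Insert 6 (step 5): P = [2, 3, 4, 6] / [5];  Q = [1, 3, 4, 5] / [2]
  Insert 7 (step 6): P = [2, 3, 4, 6, 7] / [5];  Q = [1, 3, 4, 5, 6] / [2]
  Insert 1 (step 7): P = [1, 3, 4, 6, 7] / [2] / [5];  Q = [1, 3, 4, 5, 6] / [2] / [7]
Final shape: (5, 1, 1).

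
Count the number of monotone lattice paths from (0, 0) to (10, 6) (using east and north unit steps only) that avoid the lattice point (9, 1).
Number of paths = 7948

Total paths from (0, 0) to (10, 6): C(16, 10) = 8008. Paths through (9, 1): (paths (0, 0) → (9, 1)) × (paths (9, 1) → (10, 6)) = C(10, 9) · C(6, 1) = 10 · 6 = 60. Avoidance count = 8008 − 60 = 7948.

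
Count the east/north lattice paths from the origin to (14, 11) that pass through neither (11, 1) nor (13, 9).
Number of paths = 2963328

Inclusion–exclusion. Total paths: C(25, 14) = 4457400. Through P₁: C(12, 11)·C(13, 3) = 3432. Through P₂: C(22, 13)·C(3, 1) = 1492260. Since P₁ is strictly southwest of P₂, a monotone path through both must visit P₁ then P₂; paths through both = C(12, 11)·C(10, 2)·C(3, 1) = 1620. Avoid both = 4457400 − 3432 − 1492260 + 1620 = 2963328.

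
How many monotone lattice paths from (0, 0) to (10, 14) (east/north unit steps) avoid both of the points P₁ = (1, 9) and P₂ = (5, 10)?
Number of paths = 1569158

Inclusion–exclusion. Total paths: C(24, 10) = 1961256. Through P₁: C(10, 1)·C(14, 9) = 20020. Through P₂: C(15, 5)·C(9, 5) = 378378. Since P₁ is strictly southwest of P₂, a monotone path through both must visit P₁ then P₂; paths through both = C(10, 1)·C(5, 4)·C(9, 5) = 6300. Avoid both = 1961256 − 20020 − 378378 + 6300 = 1569158.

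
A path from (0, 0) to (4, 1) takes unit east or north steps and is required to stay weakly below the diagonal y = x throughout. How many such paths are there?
Number of paths = 4

By the reflection principle (André's argument), the number of monotone paths to (4, 1) with n ≤ m that never go above y = x is C(5, 4) − C(5, 5) = 5 − 1 = 4.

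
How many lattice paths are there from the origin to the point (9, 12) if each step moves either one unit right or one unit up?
Number of paths = 293930

A monotone lattice path from (0, 0) to (9, 12) consists of 9 east steps and 12 north steps in some order, so it is determined by which 9 of the 21 steps are east. The count is C(21, 9) = 293930.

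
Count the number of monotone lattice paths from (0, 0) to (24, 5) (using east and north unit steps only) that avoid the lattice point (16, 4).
Number of paths = 75150

Total paths from (0, 0) to (24, 5): C(29, 24) = 118755. Paths through (16, 4): (paths (0, 0) → (16, 4)) × (paths (16, 4) → (24, 5)) = C(20, 16) · C(9, 8) = 4845 · 9 = 43605. Avoidance count = 118755 − 43605 = 75150.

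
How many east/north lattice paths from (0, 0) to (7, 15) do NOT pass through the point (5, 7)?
Number of paths = 134904

Total paths from (0, 0) to (7, 15): C(22, 7) = 170544. Paths through (5, 7): (paths (0, 0) → (5, 7)) × (paths (5, 7) → (7, 15)) = C(12, 5) · C(10, 2) = 792 · 45 = 35640. Avoidance count = 170544 − 35640 = 134904.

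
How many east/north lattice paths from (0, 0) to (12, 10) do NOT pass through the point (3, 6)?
Number of paths = 586586

Total paths from (0, 0) to (12, 10): C(22, 12) = 646646. Paths through (3, 6): (paths (0, 0) → (3, 6)) × (paths (3, 6) → (12, 10)) = C(9, 3) · C(13, 9) = 84 · 715 = 60060. Avoidance count = 646646 − 60060 = 586586.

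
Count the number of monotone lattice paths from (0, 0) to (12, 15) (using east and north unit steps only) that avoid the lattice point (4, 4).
Number of paths = 12093120

Total paths from (0, 0) to (12, 15): C(27, 12) = 17383860. Paths through (4, 4): (paths (0, 0) → (4, 4)) × (paths (4, 4) → (12, 15)) = C(8, 4) · C(19, 8) = 70 · 75582 = 5290740. Avoidance count = 17383860 − 5290740 = 12093120.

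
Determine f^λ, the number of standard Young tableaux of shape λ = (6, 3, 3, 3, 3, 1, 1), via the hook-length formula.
# SYT of shape (6, 3, 3, 3, 3, 1, 1) = 48498450

Hook-length formula: f^λ = n! / Π hook(c), product over all cells c of the Young diagram. For λ = (6, 3, 3, 3, 3, 1, 1), n = 20 boxes. Hook lengths by row (left-to-right, top-to-bottom): [12, 9, 8, 3, 2, 1]; [8, 5, 4]; [7, 4, 3]; [6, 3, 2]; [5, 2, 1]; [2]; [1]. Product of hooks = 50164531200. So f^λ = 20! / 50164531200 = 2432902008176640000 / 50164531200 = 48498450.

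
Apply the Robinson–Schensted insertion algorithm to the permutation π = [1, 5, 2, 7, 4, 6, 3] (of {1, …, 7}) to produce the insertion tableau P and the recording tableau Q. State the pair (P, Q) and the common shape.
P = [1, 2, 3, 6] / [4, 7] / [5];  Q = [1, 2, 4, 6] / [3, 5] / [7];  common shape = (4, 2, 1)

Row-insert the values π_1, π_2, … into P one at a time, bumping the leftmost entry strictly greater than the inserted value down to the next row. The recording tableau Q records, in position (i, j), the step at which that cell was added to P.
  Insert 1 (step 1): P = [1];  Q = [1]
  Insert 5 (step 2): P = [1, 5];  Q = [1, 2]
  Insert 2 (step 3): P = [1, 2] / [5];  Q = [1, 2] / [3]
  Insert 7 (step 4): P = [1, 2, 7] / [5];  Q = [1, 2, 4] / [3]
  Insert 4 (step 5): P = [1, 2, 4] / [5, 7];  Q = [1, 2, 4] / [3, 5]
  Insert 6 (step 6): P = [1, 2, 4, 6] / [5, 7];  Q = [1, 2, 4, 6] / [3, 5]
  Insert 3 (step 7): P = [1, 2, 3, 6] / [4, 7] / [5];  Q = [1, 2, 4, 6] / [3, 5] / [7]
Final shape: (4, 2, 1).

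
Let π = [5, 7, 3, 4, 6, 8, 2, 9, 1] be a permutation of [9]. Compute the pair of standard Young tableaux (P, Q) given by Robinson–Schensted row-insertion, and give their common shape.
P = [1, 4, 6, 8, 9] / [2, 7] / [3] / [5];  Q = [1, 2, 5, 6, 8] / [3, 4] / [7] / [9];  common shape = (5, 2, 1, 1)

Row-insert the values π_1, π_2, … into P one at a time, bumping the leftmost entry strictly greater than the inserted value down to the next row. The recording tableau Q records, in position (i, j), the step at which that cell was added to P.
  Insert 5 (step 1): P = [5];  Q = [1]
  Insert 7 (step 2): P = [5, 7];  Q = [1, 2]
  Insert 3 (step 3): P = [3, 7] / [5];  Q = [1, 2] / [3]
  Insert 4 (step 4): P = [3, 4] / [5, 7];  Q = [1, 2] / [3, 4]
  Insert 6 (step 5): P = [3, 4, 6] / [5, 7];  Q = [1, 2, 5] / [3, 4]
  Insert 8 (step 6): P = [3, 4, 6, 8] / [5, 7];  Q = [1, 2, 5, 6] / [3, 4]
  Insert 2 (step 7): P = [2, 4, 6, 8] / [3, 7] / [5];  Q = [1, 2, 5, 6] / [3, 4] / [7]
  Insert 9 (step 8): P = [2, 4, 6, 8, 9] / [3, 7] / [5];  Q = [1, 2, 5, 6, 8] / [3, 4] / [7]
  Insert 1 (step 9): P = [1, 4, 6, 8, 9] / [2, 7] / [3] / [5];  Q = [1, 2, 5, 6, 8] / [3, 4] / [7] / [9]
Final shape: (5, 2, 1, 1).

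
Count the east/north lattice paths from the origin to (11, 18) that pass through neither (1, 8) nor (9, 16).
Number of paths = 21371616

Inclusion–exclusion. Total paths: C(29, 11) = 34597290. Through P₁: C(9, 1)·C(20, 10) = 1662804. Through P₂: C(25, 9)·C(4, 2) = 12257850. Since P₁ is strictly southwest of P₂, a monotone path through both must visit P₁ then P₂; paths through both = C(9, 1)·C(16, 8)·C(4, 2) = 694980. Avoid both = 34597290 − 1662804 − 12257850 + 694980 = 21371616.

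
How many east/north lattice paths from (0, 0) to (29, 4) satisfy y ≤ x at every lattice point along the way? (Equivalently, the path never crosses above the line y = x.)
Number of paths = 35464

By the reflection principle (André's argument), the number of monotone paths to (29, 4) with n ≤ m that never go above y = x is C(33, 29) − C(33, 30) = 40920 − 5456 = 35464.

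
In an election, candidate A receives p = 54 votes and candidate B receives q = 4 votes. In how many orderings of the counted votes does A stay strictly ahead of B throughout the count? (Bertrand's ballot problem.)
Strict-lead orderings = 365750

Total orderings of the 58 votes with 54 for A: C(58, 54) = 424270. By the Bertrand ballot formula (Cycle Lemma / reflection principle), the number of orderings in which A is strictly ahead of B throughout is (p − q)/(p + q) · C(p + q, p) = (54 − 4)/(54 + 4) · 424270 = 365750.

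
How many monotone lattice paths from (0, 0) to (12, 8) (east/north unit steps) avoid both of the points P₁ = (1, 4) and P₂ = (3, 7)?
Number of paths = 118445

Inclusion–exclusion. Total paths: C(20, 12) = 125970. Through P₁: C(5, 1)·C(15, 11) = 6825. Through P₂: C(10, 3)·C(10, 9) = 1200. Since P₁ is strictly southwest of P₂, a monotone path through both must visit P₁ then P₂; paths through both = C(5, 1)·C(5, 2)·C(10, 9) = 500. Avoid both = 125970 − 6825 − 1200 + 500 = 118445.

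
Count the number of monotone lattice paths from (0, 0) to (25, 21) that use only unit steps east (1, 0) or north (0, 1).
Number of paths = 6943526580276

A monotone lattice path from (0, 0) to (25, 21) consists of 25 east steps and 21 north steps in some order, so it is determined by which 25 of the 46 steps are east. The count is C(46, 25) = 6943526580276.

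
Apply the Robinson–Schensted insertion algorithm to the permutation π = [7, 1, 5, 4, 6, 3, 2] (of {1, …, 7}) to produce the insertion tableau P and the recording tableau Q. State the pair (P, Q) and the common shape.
P = [1, 2, 6] / [3] / [4] / [5] / [7];  Q = [1, 3, 5] / [2] / [4] / [6] / [7];  common shape = (3, 1, 1, 1, 1)

Row-insert the values π_1, π_2, … into P one at a time, bumping the leftmost entry strictly greater than the inserted value down to the next row. The recording tableau Q records, in position (i, j), the step at which that cell was added to P.
  Insert 7 (step 1): P = [7];  Q = [1]
  Insert 1 (step 2): P = [1] / [7];  Q = [1] / [2]
  Insert 5 (step 3): P = [1, 5] / [7];  Q = [1, 3] / [2]
  Insert 4 (step 4): P = [1, 4] / [5] / [7];  Q = [1, 3] / [2] / [4]
  Insert 6 (step 5): P = [1, 4, 6] / [5] / [7];  Q = [1, 3, 5] / [2] / [4]
  Insert 3 (step 6): P = [1, 3, 6] / [4] / [5] / [7];  Q = [1, 3, 5] / [2] / [4] / [6]
  Insert 2 (step 7): P = [1, 2, 6] / [3] / [4] / [5] / [7];  Q = [1, 3, 5] / [2] / [4] / [6] / [7]
Final shape: (3, 1, 1, 1, 1).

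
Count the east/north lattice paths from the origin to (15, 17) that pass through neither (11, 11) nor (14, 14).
Number of paths = 313550160

Inclusion–exclusion. Total paths: C(32, 15) = 565722720. Through P₁: C(22, 11)·C(10, 4) = 148140720. Through P₂: C(28, 14)·C(4, 1) = 160466400. Since P₁ is strictly southwest of P₂, a monotone path through both must visit P₁ then P₂; paths through both = C(22, 11)·C(6, 3)·C(4, 1) = 56434560. Avoid both = 565722720 − 148140720 − 160466400 + 56434560 = 313550160.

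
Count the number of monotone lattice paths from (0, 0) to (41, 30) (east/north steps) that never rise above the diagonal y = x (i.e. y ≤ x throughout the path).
Number of paths = 27384596126328843248

By the reflection principle (André's argument), the number of monotone paths to (41, 30) with n ≤ m that never go above y = x is C(71, 41) − C(71, 42) = 95846086442150951368 − 68461490315822108120 = 27384596126328843248.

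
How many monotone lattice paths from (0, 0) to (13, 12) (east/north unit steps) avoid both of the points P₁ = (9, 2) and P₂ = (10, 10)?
Number of paths = 3302635

Inclusion–exclusion. Total paths: C(25, 13) = 5200300. Through P₁: C(11, 9)·C(14, 4) = 55055. Through P₂: C(20, 10)·C(5, 3) = 1847560. Since P₁ is strictly southwest of P₂, a monotone path through both must visit P₁ then P₂; paths through both = C(11, 9)·C(9, 1)·C(5, 3) = 4950. Avoid both = 5200300 − 55055 − 1847560 + 4950 = 3302635.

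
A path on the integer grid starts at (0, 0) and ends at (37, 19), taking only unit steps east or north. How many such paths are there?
Number of paths = 424655979547800

A monotone lattice path from (0, 0) to (37, 19) consists of 37 east steps and 19 north steps in some order, so it is determined by which 37 of the 56 steps are east. The count is C(56, 37) = 424655979547800.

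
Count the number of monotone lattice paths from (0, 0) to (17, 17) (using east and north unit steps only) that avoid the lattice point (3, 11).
Number of paths = 2319497580

Total paths from (0, 0) to (17, 17): C(34, 17) = 2333606220. Paths through (3, 11): (paths (0, 0) → (3, 11)) × (paths (3, 11) → (17, 17)) = C(14, 3) · C(20, 14) = 364 · 38760 = 14108640. Avoidance count = 2333606220 − 14108640 = 2319497580.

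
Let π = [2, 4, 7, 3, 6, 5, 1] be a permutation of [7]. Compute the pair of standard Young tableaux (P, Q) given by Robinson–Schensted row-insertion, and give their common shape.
P = [1, 3, 5] / [2, 6] / [4] / [7];  Q = [1, 2, 3] / [4, 5] / [6] / [7];  common shape = (3, 2, 1, 1)

Row-insert the values π_1, π_2, … into P one at a time, bumping the leftmost entry strictly greater than the inserted value down to the next row. The recording tableau Q records, in position (i, j), the step at which that cell was added to P.
  Insert 2 (step 1): P = [2];  Q = [1]
  Insert 4 (step 2): P = [2, 4];  Q = [1, 2]
  Insert 7 (step 3): P = [2, 4, 7];  Q = [1, 2, 3]
  Insert 3 (step 4): P = [2, 3, 7] / [4];  Q = [1, 2, 3] / [4]
  Insert 6 (step 5): P = [2, 3, 6] / [4, 7];  Q = [1, 2, 3] / [4, 5]
  Insert 5 (step 6): P = [2, 3, 5] / [4, 6] / [7];  Q = [1, 2, 3] / [4, 5] / [6]
  Insert 1 (step 7): P = [1, 3, 5] / [2, 6] / [4] / [7];  Q = [1, 2, 3] / [4, 5] / [6] / [7]
Final shape: (3, 2, 1, 1).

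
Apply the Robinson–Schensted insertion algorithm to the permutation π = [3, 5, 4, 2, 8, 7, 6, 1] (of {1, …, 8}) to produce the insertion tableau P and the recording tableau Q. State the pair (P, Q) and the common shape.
P = [1, 4, 6] / [2, 7] / [3, 8] / [5];  Q = [1, 2, 5] / [3, 6] / [4, 7] / [8];  common shape = (3, 2, 2, 1)

Row-insert the values π_1, π_2, … into P one at a time, bumping the leftmost entry strictly greater than the inserted value down to the next row. The recording tableau Q records, in position (i, j), the step at which that cell was added to P.
  Insert 3 (step 1): P = [3];  Q = [1]
  Insert 5 (step 2): P = [3, 5];  Q = [1, 2]
  Insert 4 (step 3): P = [3, 4] / [5];  Q = [1, 2] / [3]
  Insert 2 (step 4): P = [2, 4] / [3] / [5];  Q = [1, 2] / [3] / [4]
  Insert 8 (step 5): P = [2, 4, 8] / [3] / [5];  Q = [1, 2, 5] / [3] / [4]
  Insert 7 (step 6): P = [2, 4, 7] / [3, 8] / [5];  Q = [1, 2, 5] / [3, 6] / [4]
  Insert 6 (step 7): P = [2, 4, 6] / [3, 7] / [5, 8];  Q = [1, 2, 5] / [3, 6] / [4, 7]
  Insert 1 (step 8): P = [1, 4, 6] / [2, 7] / [3, 8] / [5];  Q = [1, 2, 5] / [3, 6] / [4, 7] / [8]
Final shape: (3, 2, 2, 1).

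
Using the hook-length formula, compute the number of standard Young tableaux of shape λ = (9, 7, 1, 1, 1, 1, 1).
# SYT of shape (9, 7, 1, 1, 1, 1, 1) = 27159132

Hook-length formula: f^λ = n! / Π hook(c), product over all cells c of the Young diagram. For λ = (9, 7, 1, 1, 1, 1, 1), n = 21 boxes. Hook lengths by row (left-to-right, top-to-bottom): [15, 9, 8, 7, 6, 5, 4, 2, 1]; [12, 6, 5, 4, 3, 2, 1]; [5]; [4]; [3]; [2]; [1]. Product of hooks = 1881169920000. So f^λ = 21! / 1881169920000 = 51090942171709440000 / 1881169920000 = 27159132.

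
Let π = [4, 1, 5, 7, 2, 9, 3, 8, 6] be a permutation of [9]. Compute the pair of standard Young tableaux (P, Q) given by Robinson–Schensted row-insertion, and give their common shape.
P = [1, 2, 3, 6] / [4, 5, 7, 8] / [9];  Q = [1, 3, 4, 6] / [2, 5, 7, 8] / [9];  common shape = (4, 4, 1)

Row-insert the values π_1, π_2, … into P one at a time, bumping the leftmost entry strictly greater than the inserted value down to the next row. The recording tableau Q records, in position (i, j), the step at which that cell was added to P.
  Insert 4 (step 1): P = [4];  Q = [1]
  Insert 1 (step 2): P = [1] / [4];  Q = [1] / [2]
  Insert 5 (step 3): P = [1, 5] / [4];  Q = [1, 3] / [2]
  Insert 7 (step 4): P = [1, 5, 7] / [4];  Q = [1, 3, 4] / [2]
  Insert 2 (step 5): P = [1, 2, 7] / [4, 5];  Q = [1, 3, 4] / [2, 5]
  Insert 9 (step 6): P = [1, 2, 7, 9] / [4, 5];  Q = [1, 3, 4, 6] / [2, 5]
  Insert 3 (step 7): P = [1, 2, 3, 9] / [4, 5, 7];  Q = [1, 3, 4, 6] / [2, 5, 7]
  Insert 8 (step 8): P = [1, 2, 3, 8] / [4, 5, 7, 9];  Q = [1, 3, 4, 6] / [2, 5, 7, 8]
  Insert 6 (step 9): P = [1, 2, 3, 6] / [4, 5, 7, 8] / [9];  Q = [1, 3, 4, 6] / [2, 5, 7, 8] / [9]
Final shape: (4, 4, 1).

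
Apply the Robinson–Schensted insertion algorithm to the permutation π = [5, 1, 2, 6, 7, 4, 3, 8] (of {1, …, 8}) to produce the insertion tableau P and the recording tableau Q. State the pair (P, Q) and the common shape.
P = [1, 2, 3, 7, 8] / [4, 6] / [5];  Q = [1, 3, 4, 5, 8] / [2, 6] / [7];  common shape = (5, 2, 1)

Row-insert the values π_1, π_2, … into P one at a time, bumping the leftmost entry strictly greater than the inserted value down to the next row. The recording tableau Q records, in position (i, j), the step at which that cell was added to P.
  Insert 5 (step 1): P = [5];  Q = [1]
  Insert 1 (step 2): P = [1] / [5];  Q = [1] / [2]
  Insert 2 (step 3): P = [1, 2] / [5];  Q = [1, 3] / [2]
  Insert 6 (step 4): P = [1, 2, 6] / [5];  Q = [1, 3, 4] / [2]
  Insert 7 (step 5): P = [1, 2, 6, 7] / [5];  Q = [1, 3, 4, 5] / [2]
  Insert 4 (step 6): P = [1, 2, 4, 7] / [5, 6];  Q = [1, 3, 4, 5] / [2, 6]
  Insert 3 (step 7): P = [1, 2, 3, 7] / [4, 6] / [5];  Q = [1, 3, 4, 5] / [2, 6] / [7]
  Insert 8 (step 8): P = [1, 2, 3, 7, 8] / [4, 6] / [5];  Q = [1, 3, 4, 5, 8] / [2, 6] / [7]
Final shape: (5, 2, 1).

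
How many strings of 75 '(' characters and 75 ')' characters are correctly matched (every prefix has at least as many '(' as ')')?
C_75 = 1221395654430378811828760722007962130791020

These balanced parentheses are counted by the Catalan number C_n = (1/(n + 1)) · C(2n, n). For n = 75: C_75 = (1/76) · C(150, 75) = 92826069736708789698985814872605121940117520/76 = 1221395654430378811828760722007962130791020.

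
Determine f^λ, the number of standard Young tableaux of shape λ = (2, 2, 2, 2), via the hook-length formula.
# SYT of shape (2, 2, 2, 2) = 14

Hook-length formula: f^λ = n! / Π hook(c), product over all cells c of the Young diagram. For λ = (2, 2, 2, 2), n = 8 boxes. Hook lengths by row (left-to-right, top-to-bottom): [5, 4]; [4, 3]; [3, 2]; [2, 1]. Product of hooks = 2880. So f^λ = 8! / 2880 = 40320 / 2880 = 14.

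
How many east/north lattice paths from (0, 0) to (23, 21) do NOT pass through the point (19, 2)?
Number of paths = 2012614540530

Total paths from (0, 0) to (23, 21): C(44, 23) = 2012616400080. Paths through (19, 2): (paths (0, 0) → (19, 2)) × (paths (19, 2) → (23, 21)) = C(21, 19) · C(23, 4) = 210 · 8855 = 1859550. Avoidance count = 2012616400080 − 1859550 = 2012614540530.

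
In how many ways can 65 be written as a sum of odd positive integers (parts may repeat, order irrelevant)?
p_odd(65) = 18200

Enumerate partitions using only odd parts via the recurrence o(n, m) = o(n, m−2) + o(n−m, m) over odd m, starting from the largest odd part ≤ n. This gives p_odd(65) = 18200. (Euler's theorem: equals the count of distinct-part partitions.)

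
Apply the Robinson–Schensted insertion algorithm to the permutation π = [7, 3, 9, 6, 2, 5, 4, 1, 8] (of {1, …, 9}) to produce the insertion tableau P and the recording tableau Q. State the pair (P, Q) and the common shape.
P = [1, 4, 8] / [2, 5] / [3, 9] / [6] / [7];  Q = [1, 3, 9] / [2, 4] / [5, 6] / [7] / [8];  common shape = (3, 2, 2, 1, 1)

Row-insert the values π_1, π_2, … into P one at a time, bumping the leftmost entry strictly greater than the inserted value down to the next row. The recording tableau Q records, in position (i, j), the step at which that cell was added to P.
  Insert 7 (step 1): P = [7];  Q = [1]
  Insert 3 (step 2): P = [3] / [7];  Q = [1] / [2]
  Insert 9 (step 3): P = [3, 9] / [7];  Q = [1, 3] / [2]
  Insert 6 (step 4): P = [3, 6] / [7, 9];  Q = [1, 3] / [2, 4]
  Insert 2 (step 5): P = [2, 6] / [3, 9] / [7];  Q = [1, 3] / [2, 4] / [5]
  Insert 5 (step 6): P = [2, 5] / [3, 6] / [7, 9];  Q = [1, 3] / [2, 4] / [5, 6]
  Insert 4 (step 7): P = [2, 4] / [3, 5] / [6, 9] / [7];  Q = [1, 3] / [2, 4] / [5, 6] / [7]
  Insert 1 (step 8): P = [1, 4] / [2, 5] / [3, 9] / [6] / [7];  Q = [1, 3] / [2, 4] / [5, 6] / [7] / [8]
  Insert 8 (step 9): P = [1, 4, 8] / [2, 5] / [3, 9] / [6] / [7];  Q = [1, 3, 9] / [2, 4] / [5, 6] / [7] / [8]
Final shape: (3, 2, 2, 1, 1).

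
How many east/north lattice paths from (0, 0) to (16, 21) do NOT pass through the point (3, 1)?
Number of paths = 10583108910

Total paths from (0, 0) to (16, 21): C(37, 16) = 12875774670. Paths through (3, 1): (paths (0, 0) → (3, 1)) × (paths (3, 1) → (16, 21)) = C(4, 3) · C(33, 13) = 4 · 573166440 = 2292665760. Avoidance count = 12875774670 − 2292665760 = 10583108910.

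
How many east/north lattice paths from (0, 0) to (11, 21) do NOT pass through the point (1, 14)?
Number of paths = 128732760

Total paths from (0, 0) to (11, 21): C(32, 11) = 129024480. Paths through (1, 14): (paths (0, 0) → (1, 14)) × (paths (1, 14) → (11, 21)) = C(15, 1) · C(17, 10) = 15 · 19448 = 291720. Avoidance count = 129024480 − 291720 = 128732760.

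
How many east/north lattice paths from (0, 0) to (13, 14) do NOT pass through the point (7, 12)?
Number of paths = 18647436

Total paths from (0, 0) to (13, 14): C(27, 13) = 20058300. Paths through (7, 12): (paths (0, 0) → (7, 12)) × (paths (7, 12) → (13, 14)) = C(19, 7) · C(8, 6) = 50388 · 28 = 1410864. Avoidance count = 20058300 − 1410864 = 18647436.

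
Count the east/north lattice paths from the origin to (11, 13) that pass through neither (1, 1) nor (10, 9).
Number of paths = 984062

Inclusion–exclusion. Total paths: C(24, 11) = 2496144. Through P₁: C(2, 1)·C(22, 10) = 1293292. Through P₂: C(19, 10)·C(5, 1) = 461890. Since P₁ is strictly southwest of P₂, a monotone path through both must visit P₁ then P₂; paths through both = C(2, 1)·C(17, 9)·C(5, 1) = 243100. Avoid both = 2496144 − 1293292 − 461890 + 243100 = 984062.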